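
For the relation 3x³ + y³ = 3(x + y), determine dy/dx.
Differentiate both sides with respect to x, treating y as y(x). By the chain rule, any term containing y contributes a factor of y' = dy/dx when we differentiate it.

Move every term to one side and write the relation as F(x, y) = 0. Term by term,
  d/dx[3x^3] = 9x^2
  d/dx[-3x] = -3
  d/dx[y^3] = 3y^2·y'
  d/dx[-3y] = -3·y'

The pieces without y' make up ∂F/∂x and the coefficient of y' is ∂F/∂y:
  ∂F/∂x = 9x^2 - 3,
  ∂F/∂y = 3y^2 - 3.

Since d/dx[F] = ∂F/∂x + (∂F/∂y)·y' = 0, solve for y':
  (∂F/∂y)·y' = -∂F/∂x
  dy/dx = -(∂F/∂x)/(∂F/∂y) = -(9x^2 - 3)/(3y^2 - 3) = (1 - 3x^2)/(y^2 - 1)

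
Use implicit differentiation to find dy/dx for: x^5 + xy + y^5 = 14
Apply d/dx to both sides, remembering that y depends on x. Each occurrence of y therefore brings in a y' = dy/dx via the chain rule.

With F(x, y) equal to the left-hand side minus the right, differentiate F term by term:
  d/dx[x^5] = 5x^4
  d/dx[xy] = x·y' + y
  d/dx[y^5] = 5y^4·y'
  d/dx[-14] = 0
Adding these up, d/dx[F] = 0 becomes
  (5x^4 + y) + (x + 5y^4)·y' = 0,
so isolating y',
  dy/dx = -(5x^4 + y)/(x + 5y^4) = (-5x^4 - y)/(x + 5y^4)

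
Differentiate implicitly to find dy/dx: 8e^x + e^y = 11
Differentiate the relation implicitly: treat y = y(x) and apply the chain rule, so every y-derivative picks up a y' = dy/dx factor.

With everything moved to the left-hand side, differentiate term by term:
  d/dx[8e^(x)] = 8e^(x)
  d/dx[e^(y)] = y'·e^(y)
  d/dx[-11] = 0

Separating the contributions that come from x directly and those that come through y:
  without y':      8e^(x)
  multiplying y':  e^(y)

so (8e^(x)) + (e^(y))·y' = 0, and therefore
  dy/dx = -(8e^(x))/(e^(y)) = -8e^(x - y)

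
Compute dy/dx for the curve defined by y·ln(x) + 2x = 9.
Take d/dx of both sides. Since y is implicitly a function of x, the chain rule attaches a y' = dy/dx factor whenever we differentiate through y.

Set F(x, y) = (left side) − (right side), so the curve is F = 0. Differentiating each term of F:
  d/dx[2x] = 2
  d/dx[y·ln(x)] = y'·ln(x) + y/x
  d/dx[-9] = 0

Collecting, the y'-free part is the partial derivative in x and the y' coefficient is the partial derivative in y:
  ∂F/∂x = 2 + y/x
  ∂F/∂y = ln(x)

so d/dx[F(x, y(x))] = ∂F/∂x + (∂F/∂y)·y' = 0. Rearranging,
  dy/dx = -(∂F/∂x)/(∂F/∂y) = -(2 + y/x)/(ln(x))
        = -((2x + y)/x)/(ln(x)) = (-2x - y)/(x·ln(x))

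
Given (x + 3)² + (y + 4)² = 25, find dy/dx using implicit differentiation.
Apply d/dx to both sides, remembering that y depends on x. Each occurrence of y therefore brings in a y' = dy/dx via the chain rule.

With F(x, y) equal to the left-hand side minus the right, differentiate F term by term:
  d/dx[(x + 3)^2] = 2x + 6
  d/dx[(y + 4)^2] = 2·y'(y + 4)
  d/dx[-25] = 0
Adding these up, d/dx[F] = 0 becomes
  (2x + 6) + (2y + 8)·y' = 0,
so isolating y',
  dy/dx = -(2x + 6)/(2y + 8) = (-x - 3)/(y + 4)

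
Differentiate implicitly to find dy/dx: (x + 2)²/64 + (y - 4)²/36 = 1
Take d/dx of both sides. Since y is implicitly a function of x, the chain rule attaches a y' = dy/dx factor whenever we differentiate through y.

Set F(x, y) = (left side) − (right side), so the curve is F = 0. Differentiating each term of F:
  d/dx[(x + 2)^2/64] = x/32 + 1/16
  d/dx[(y - 4)^2/36] = y'(y - 4)/18
  d/dx[-1] = 0

Collecting, the y'-free part is the partial derivative in x and the y' coefficient is the partial derivative in y:
  ∂F/∂x = x/32 + 1/16
  ∂F/∂y = y/18 - 2/9

so d/dx[F(x, y(x))] = ∂F/∂x + (∂F/∂y)·y' = 0. Rearranging,
  dy/dx = -(∂F/∂x)/(∂F/∂y) = -(x/32 + 1/16)/(y/18 - 2/9)
        = -((x + 2)/32)/((y - 4)/18) = 9(-x - 2)/(16(y - 4))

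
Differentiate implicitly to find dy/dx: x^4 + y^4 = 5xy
Differentiate both sides with respect to x, treating y as y(x). By the chain rule, any term containing y contributes a factor of y' = dy/dx when we differentiate it.

Move every term to one side and write the relation as F(x, y) = 0. Term by term,
  d/dx[x^4] = 4x^3
  d/dx[-5xy] = -5x·y' - 5y
  d/dx[y^4] = 4y^3·y'

The pieces without y' make up ∂F/∂x and the coefficient of y' is ∂F/∂y:
  ∂F/∂x = 4x^3 - 5y,
  ∂F/∂y = -5x + 4y^3.

Since d/dx[F] = ∂F/∂x + (∂F/∂y)·y' = 0, solve for y':
  (∂F/∂y)·y' = -∂F/∂x
  dy/dx = -(∂F/∂x)/(∂F/∂y) = -(4x^3 - 5y)/(-5x + 4y^3) = (4x^3 - 5y)/(5x - 4y^3)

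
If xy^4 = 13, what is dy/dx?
Differentiate the relation implicitly: treat y = y(x) and apply the chain rule, so every y-derivative picks up a y' = dy/dx factor.

With everything moved to the left-hand side, differentiate term by term:
  d/dx[xy^4] = 4xy^3·y' + y^4
  d/dx[-13] = 0

Separating the contributions that come from x directly and those that come through y:
  without y':      y^4
  multiplying y':  4xy^3

so (y^4) + (4xy^3)·y' = 0, and therefore
  dy/dx = -(y^4)/(4xy^3) = -y/(4x)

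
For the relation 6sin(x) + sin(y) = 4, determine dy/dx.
Apply d/dx to both sides, remembering that y depends on x. Each occurrence of y therefore brings in a y' = dy/dx via the chain rule.

With F(x, y) equal to the left-hand side minus the right, differentiate F term by term:
  d/dx[6sin(x)] = 6cos(x)
  d/dx[sin(y)] = y'·cos(y)
  d/dx[-4] = 0
Adding these up, d/dx[F] = 0 becomes
  (6cos(x)) + (cos(y))·y' = 0,
so isolating y',
  dy/dx = -(6cos(x))/(cos(y)) = -6cos(x)/cos(y)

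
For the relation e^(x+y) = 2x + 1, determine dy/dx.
Take d/dx of both sides. Since y is implicitly a function of x, the chain rule attaches a y' = dy/dx factor whenever we differentiate through y.

Set F(x, y) = (left side) − (right side), so the curve is F = 0. Differentiating each term of F:
  d/dx[-2x] = -2
  d/dx[e^(x + y)] = (y' + 1)·e^(x + y)
  d/dx[-1] = 0

Collecting, the y'-free part is the partial derivative in x and the y' coefficient is the partial derivative in y:
  ∂F/∂x = e^(x + y) - 2
  ∂F/∂y = e^(x + y)

so d/dx[F(x, y(x))] = ∂F/∂x + (∂F/∂y)·y' = 0. Rearranging,
  dy/dx = -(∂F/∂x)/(∂F/∂y) = -(e^(x + y) - 2)/(e^(x + y)) = 2e^(-x - y) - 1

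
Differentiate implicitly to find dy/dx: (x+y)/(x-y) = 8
Take d/dx of both sides. Since y is implicitly a function of x, the chain rule attaches a y' = dy/dx factor whenever we differentiate through y.

Set F(x, y) = (left side) − (right side), so the curve is F = 0. Differentiating each term of F:
  d/dx[(x + y)/(x - y)] = (y' + 1)/(x - y) + (x + y)(y' - 1)/(x - y)^2
  d/dx[-8] = 0

Collecting, the y'-free part is the partial derivative in x and the y' coefficient is the partial derivative in y:
  ∂F/∂x = 1/(x - y) - (x + y)/(x - y)^2
  ∂F/∂y = 1/(x - y) + (x + y)/(x - y)^2

so d/dx[F(x, y(x))] = ∂F/∂x + (∂F/∂y)·y' = 0. Rearranging,
  dy/dx = -(∂F/∂x)/(∂F/∂y) = -(1/(x - y) - (x + y)/(x - y)^2)/(1/(x - y) + (x + y)/(x - y)^2)
        = -(-2y/(x - y)^2)/(2x/(x - y)^2) = y/x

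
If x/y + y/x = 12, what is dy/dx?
Differentiate both sides with respect to x, treating y as y(x). By the chain rule, any term containing y contributes a factor of y' = dy/dx when we differentiate it.

Move every term to one side and write the relation as F(x, y) = 0. Term by term,
  d/dx[x/y] = -x·y'/y^2 + 1/y
  d/dx[y/x] = y'/x - y/x^2
  d/dx[-12] = 0

The pieces without y' make up ∂F/∂x and the coefficient of y' is ∂F/∂y:
  ∂F/∂x = 1/y - y/x^2,
  ∂F/∂y = -x/y^2 + 1/x.

Since d/dx[F] = ∂F/∂x + (∂F/∂y)·y' = 0, solve for y':
  (∂F/∂y)·y' = -∂F/∂x
  dy/dx = -(∂F/∂x)/(∂F/∂y) = -(1/y - y/x^2)/(-x/y^2 + 1/x)
        = -((x - y)(x + y)/(x^2y))/(-(x - y)(x + y)/(xy^2)) = y/x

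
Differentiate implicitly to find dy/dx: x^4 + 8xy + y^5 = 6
Take d/dx of both sides. Since y is implicitly a function of x, the chain rule attaches a y' = dy/dx factor whenever we differentiate through y.

Set F(x, y) = (left side) − (right side), so the curve is F = 0. Differentiating each term of F:
  d/dx[x^4] = 4x^3
  d/dx[8xy] = 8x·y' + 8y
  d/dx[y^5] = 5y^4·y'
  d/dx[-6] = 0

Collecting, the y'-free part is the partial derivative in x and the y' coefficient is the partial derivative in y:
  ∂F/∂x = 4x^3 + 8y
  ∂F/∂y = 8x + 5y^4

so d/dx[F(x, y(x))] = ∂F/∂x + (∂F/∂y)·y' = 0. Rearranging,
  dy/dx = -(∂F/∂x)/(∂F/∂y) = -(4x^3 + 8y)/(8x + 5y^4) = 4(-x^3 - 2y)/(8x + 5y^4)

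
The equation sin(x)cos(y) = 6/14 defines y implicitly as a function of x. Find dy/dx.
Differentiate both sides with respect to x, treating y as y(x). By the chain rule, any term containing y contributes a factor of y' = dy/dx when we differentiate it.

Move every term to one side and write the relation as F(x, y) = 0. Term by term,
  d/dx[sin(x)·cos(y)] = -y'·sin(x)·sin(y) + cos(x)·cos(y)
  d/dx[-3/7] = 0

The pieces without y' make up ∂F/∂x and the coefficient of y' is ∂F/∂y:
  ∂F/∂x = cos(x)·cos(y),
  ∂F/∂y = -sin(x)·sin(y).

Since d/dx[F] = ∂F/∂x + (∂F/∂y)·y' = 0, solve for y':
  (∂F/∂y)·y' = -∂F/∂x
  dy/dx = -(∂F/∂x)/(∂F/∂y) = -(cos(x)·cos(y))/(-sin(x)·sin(y)) = 1/(tan(x)·tan(y))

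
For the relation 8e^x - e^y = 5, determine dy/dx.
Differentiate both sides with respect to x, treating y as y(x). By the chain rule, any term containing y contributes a factor of y' = dy/dx when we differentiate it.

Move every term to one side and write the relation as F(x, y) = 0. Term by term,
  d/dx[8e^(x)] = 8e^(x)
  d/dx[-e^(y)] = -y'·e^(y)
  d/dx[-5] = 0

The pieces without y' make up ∂F/∂x and the coefficient of y' is ∂F/∂y:
  ∂F/∂x = 8e^(x),
  ∂F/∂y = -e^(y).

Since d/dx[F] = ∂F/∂x + (∂F/∂y)·y' = 0, solve for y':
  (∂F/∂y)·y' = -∂F/∂x
  dy/dx = -(∂F/∂x)/(∂F/∂y) = -(8e^(x))/(-e^(y)) = 8e^(x - y)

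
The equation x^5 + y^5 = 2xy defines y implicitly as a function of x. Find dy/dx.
Take d/dx of both sides. Since y is implicitly a function of x, the chain rule attaches a y' = dy/dx factor whenever we differentiate through y.

Set F(x, y) = (left side) − (right side), so the curve is F = 0. Differentiating each term of F:
  d/dx[x^5] = 5x^4
  d/dx[-2xy] = -2x·y' - 2y
  d/dx[y^5] = 5y^4·y'

Collecting, the y'-free part is the partial derivative in x and the y' coefficient is the partial derivative in y:
  ∂F/∂x = 5x^4 - 2y
  ∂F/∂y = -2x + 5y^4

so d/dx[F(x, y(x))] = ∂F/∂x + (∂F/∂y)·y' = 0. Rearranging,
  dy/dx = -(∂F/∂x)/(∂F/∂y) = -(5x^4 - 2y)/(-2x + 5y^4) = (5x^4 - 2y)/(2x - 5y^4)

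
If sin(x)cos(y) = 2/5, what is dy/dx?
Differentiate the relation implicitly: treat y = y(x) and apply the chain rule, so every y-derivative picks up a y' = dy/dx factor.

With everything moved to the left-hand side, differentiate term by term:
  d/dx[sin(x)·cos(y)] = -y'·sin(x)·sin(y) + cos(x)·cos(y)
  d/dx[-2/5] = 0

Separating the contributions that come from x directly and those that come through y:
  without y':      cos(x)·cos(y)
  multiplying y':  -sin(x)·sin(y)

so (cos(x)·cos(y)) + (-sin(x)·sin(y))·y' = 0, and therefore
  dy/dx = -(cos(x)·cos(y))/(-sin(x)·sin(y)) = 1/(tan(x)·tan(y))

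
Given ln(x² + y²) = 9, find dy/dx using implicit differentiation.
Apply d/dx to both sides, remembering that y depends on x. Each occurrence of y therefore brings in a y' = dy/dx via the chain rule.

With F(x, y) equal to the left-hand side minus the right, differentiate F term by term:
  d/dx[ln(x^2 + y^2)] = (2x + 2y·y')/(x^2 + y^2)
  d/dx[-9] = 0
Adding these up, d/dx[F] = 0 becomes
  (2x/(x^2 + y^2)) + (2y/(x^2 + y^2))·y' = 0,
so isolating y',
  dy/dx = -(2x/(x^2 + y^2))/(2y/(x^2 + y^2)) = -x/y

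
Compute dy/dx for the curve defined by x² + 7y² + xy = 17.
Take d/dx of both sides. Since y is implicitly a function of x, the chain rule attaches a y' = dy/dx factor whenever we differentiate through y.

Set F(x, y) = (left side) − (right side), so the curve is F = 0. Differentiating each term of F:
  d/dx[x^2] = 2x
  d/dx[xy] = x·y' + y
  d/dx[7y^2] = 14y·y'
  d/dx[-17] = 0

Collecting, the y'-free part is the partial derivative in x and the y' coefficient is the partial derivative in y:
  ∂F/∂x = 2x + y
  ∂F/∂y = x + 14y

so d/dx[F(x, y(x))] = ∂F/∂x + (∂F/∂y)·y' = 0. Rearranging,
  dy/dx = -(∂F/∂x)/(∂F/∂y) = -(2x + y)/(x + 14y) = (-2x - y)/(x + 14y)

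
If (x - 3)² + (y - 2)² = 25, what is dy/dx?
Take d/dx of both sides. Since y is implicitly a function of x, the chain rule attaches a y' = dy/dx factor whenever we differentiate through y.

Set F(x, y) = (left side) − (right side), so the curve is F = 0. Differentiating each term of F:
  d/dx[(x - 3)^2] = 2x - 6
  d/dx[(y - 2)^2] = 2·y'(y - 2)
  d/dx[-25] = 0

Collecting, the y'-free part is the partial derivative in x and the y' coefficient is the partial derivative in y:
  ∂F/∂x = 2x - 6
  ∂F/∂y = 2y - 4

so d/dx[F(x, y(x))] = ∂F/∂x + (∂F/∂y)·y' = 0. Rearranging,
  dy/dx = -(∂F/∂x)/(∂F/∂y) = -(2x - 6)/(2y - 4) = (3 - x)/(y - 2)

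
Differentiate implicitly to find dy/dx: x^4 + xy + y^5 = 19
Differentiate both sides with respect to x, treating y as y(x). By the chain rule, any term containing y contributes a factor of y' = dy/dx when we differentiate it.

Move every term to one side and write the relation as F(x, y) = 0. Term by term,
  d/dx[x^4] = 4x^3
  d/dx[xy] = x·y' + y
  d/dx[y^5] = 5y^4·y'
  d/dx[-19] = 0

The pieces without y' make up ∂F/∂x and the coefficient of y' is ∂F/∂y:
  ∂F/∂x = 4x^3 + y,
  ∂F/∂y = x + 5y^4.

Since d/dx[F] = ∂F/∂x + (∂F/∂y)·y' = 0, solve for y':
  (∂F/∂y)·y' = -∂F/∂x
  dy/dx = -(∂F/∂x)/(∂F/∂y) = -(4x^3 + y)/(x + 5y^4) = (-4x^3 - y)/(x + 5y^4)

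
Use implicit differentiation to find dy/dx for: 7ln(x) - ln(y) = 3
Differentiate the relation implicitly: treat y = y(x) and apply the chain rule, so every y-derivative picks up a y' = dy/dx factor.

With everything moved to the left-hand side, differentiate term by term:
  d/dx[7ln(x)] = 7/x
  d/dx[-ln(y)] = -y'/y
  d/dx[-3] = 0

Separating the contributions that come from x directly and those that come through y:
  without y':      7/x
  multiplying y':  -1/y

so (7/x) + (-1/y)·y' = 0, and therefore
  dy/dx = -(7/x)/(-1/y) = 7y/x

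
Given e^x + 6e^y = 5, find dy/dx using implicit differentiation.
Differentiate the relation implicitly: treat y = y(x) and apply the chain rule, so every y-derivative picks up a y' = dy/dx factor.

With everything moved to the left-hand side, differentiate term by term:
  d/dx[e^(x)] = e^(x)
  d/dx[6e^(y)] = 6·y'·e^(y)
  d/dx[-5] = 0

Separating the contributions that come from x directly and those that come through y:
  without y':      e^(x)
  multiplying y':  6e^(y)

so (e^(x)) + (6e^(y))·y' = 0, and therefore
  dy/dx = -(e^(x))/(6e^(y)) = -e^(x - y)/6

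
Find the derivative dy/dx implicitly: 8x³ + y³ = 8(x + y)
Differentiate both sides with respect to x, treating y as y(x). By the chain rule, any term containing y contributes a factor of y' = dy/dx when we differentiate it.

Move every term to one side and write the relation as F(x, y) = 0. Term by term,
  d/dx[8x^3] = 24x^2
  d/dx[-8x] = -8
  d/dx[y^3] = 3y^2·y'
  d/dx[-8y] = -8·y'

The pieces without y' make up ∂F/∂x and the coefficient of y' is ∂F/∂y:
  ∂F/∂x = 24x^2 - 8,
  ∂F/∂y = 3y^2 - 8.

Since d/dx[F] = ∂F/∂x + (∂F/∂y)·y' = 0, solve for y':
  (∂F/∂y)·y' = -∂F/∂x
  dy/dx = -(∂F/∂x)/(∂F/∂y) = -(24x^2 - 8)/(3y^2 - 8) = 8(1 - 3x^2)/(3y^2 - 8)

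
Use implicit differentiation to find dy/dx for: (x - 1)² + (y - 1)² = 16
Take d/dx of both sides. Since y is implicitly a function of x, the chain rule attaches a y' = dy/dx factor whenever we differentiate through y.

Set F(x, y) = (left side) − (right side), so the curve is F = 0. Differentiating each term of F:
  d/dx[(x - 1)^2] = 2x - 2
  d/dx[(y - 1)^2] = 2·y'(y - 1)
  d/dx[-16] = 0

Collecting, the y'-free part is the partial derivative in x and the y' coefficient is the partial derivative in y:
  ∂F/∂x = 2x - 2
  ∂F/∂y = 2y - 2

so d/dx[F(x, y(x))] = ∂F/∂x + (∂F/∂y)·y' = 0. Rearranging,
  dy/dx = -(∂F/∂x)/(∂F/∂y) = -(2x - 2)/(2y - 2) = (1 - x)/(y - 1)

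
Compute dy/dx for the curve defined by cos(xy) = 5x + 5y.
Apply d/dx to both sides, remembering that y depends on x. Each occurrence of y therefore brings in a y' = dy/dx via the chain rule.

With F(x, y) equal to the left-hand side minus the right, differentiate F term by term:
  d/dx[-5x] = -5
  d/dx[-5y] = -5·y'
  d/dx[cos(xy)] = -(x·y' + y)·sin(xy)
Adding these up, d/dx[F] = 0 becomes
  (-y·sin(xy) - 5) + (-x·sin(xy) - 5)·y' = 0,
so isolating y',
  dy/dx = -(-y·sin(xy) - 5)/(-x·sin(xy) - 5) = -(y·sin(xy) + 5)/(x·sin(xy) + 5)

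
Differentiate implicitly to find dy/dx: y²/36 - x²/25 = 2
Differentiate both sides with respect to x, treating y as y(x). By the chain rule, any term containing y contributes a factor of y' = dy/dx when we differentiate it.

Move every term to one side and write the relation as F(x, y) = 0. Term by term,
  d/dx[-x^2/25] = -2x/25
  d/dx[y^2/36] = y·y'/18
  d/dx[-2] = 0

The pieces without y' make up ∂F/∂x and the coefficient of y' is ∂F/∂y:
  ∂F/∂x = -2x/25,
  ∂F/∂y = y/18.

Since d/dx[F] = ∂F/∂x + (∂F/∂y)·y' = 0, solve for y':
  (∂F/∂y)·y' = -∂F/∂x
  dy/dx = -(∂F/∂x)/(∂F/∂y) = -(-2x/25)/(y/18) = 36x/(25y)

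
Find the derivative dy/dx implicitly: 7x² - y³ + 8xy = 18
Apply d/dx to both sides, remembering that y depends on x. Each occurrence of y therefore brings in a y' = dy/dx via the chain rule.

With F(x, y) equal to the left-hand side minus the right, differentiate F term by term:
  d/dx[7x^2] = 14x
  d/dx[8xy] = 8x·y' + 8y
  d/dx[-y^3] = -3y^2·y'
  d/dx[-18] = 0
Adding these up, d/dx[F] = 0 becomes
  (14x + 8y) + (8x - 3y^2)·y' = 0,
so isolating y',
  dy/dx = -(14x + 8y)/(8x - 3y^2) = 2(-7x - 4y)/(8x - 3y^2)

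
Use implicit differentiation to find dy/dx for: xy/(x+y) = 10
Apply d/dx to both sides, remembering that y depends on x. Each occurrence of y therefore brings in a y' = dy/dx via the chain rule.

With F(x, y) equal to the left-hand side minus the right, differentiate F term by term:
  d/dx[xy/(x + y)] = xy(-y' - 1)/(x + y)^2 + x·y'/(x + y) + y/(x + y)
  d/dx[-10] = 0
Adding these up, d/dx[F] = 0 becomes
  (-xy/(x + y)^2 + y/(x + y)) + (-xy/(x + y)^2 + x/(x + y))·y' = 0,
so isolating y',
  dy/dx = -(-xy/(x + y)^2 + y/(x + y))/(-xy/(x + y)^2 + x/(x + y))
        = -(y^2/(x + y)^2)/(x^2/(x + y)^2) = -y^2/x^2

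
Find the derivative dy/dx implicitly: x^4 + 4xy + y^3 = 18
Differentiate the relation implicitly: treat y = y(x) and apply the chain rule, so every y-derivative picks up a y' = dy/dx factor.

With everything moved to the left-hand side, differentiate term by term:
  d/dx[x^4] = 4x^3
  d/dx[4xy] = 4x·y' + 4y
  d/dx[y^3] = 3y^2·y'
  d/dx[-18] = 0

Separating the contributions that come from x directly and those that come through y:
  without y':      4x^3 + 4y
  multiplying y':  4x + 3y^2

so (4x^3 + 4y) + (4x + 3y^2)·y' = 0, and therefore
  dy/dx = -(4x^3 + 4y)/(4x + 3y^2) = 4(-x^3 - y)/(4x + 3y^2)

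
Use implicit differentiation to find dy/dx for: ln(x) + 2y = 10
Differentiate both sides with respect to x, treating y as y(x). By the chain rule, any term containing y contributes a factor of y' = dy/dx when we differentiate it.

Move every term to one side and write the relation as F(x, y) = 0. Term by term,
  d/dx[2y] = 2·y'
  d/dx[ln(x)] = 1/x
  d/dx[-10] = 0

The pieces without y' make up ∂F/∂x and the coefficient of y' is ∂F/∂y:
  ∂F/∂x = 1/x,
  ∂F/∂y = 2.

Since d/dx[F] = ∂F/∂x + (∂F/∂y)·y' = 0, solve for y':
  (∂F/∂y)·y' = -∂F/∂x
  dy/dx = -(∂F/∂x)/(∂F/∂y) = -(1/x)/(2) = -1/(2x)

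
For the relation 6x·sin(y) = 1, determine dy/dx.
Take d/dx of both sides. Since y is implicitly a function of x, the chain rule attaches a y' = dy/dx factor whenever we differentiate through y.

Set F(x, y) = (left side) − (right side), so the curve is F = 0. Differentiating each term of F:
  d/dx[6x·sin(y)] = 6x·y'·cos(y) + 6sin(y)
  d/dx[-1] = 0

Collecting, the y'-free part is the partial derivative in x and the y' coefficient is the partial derivative in y:
  ∂F/∂x = 6sin(y)
  ∂F/∂y = 6x·cos(y)

so d/dx[F(x, y(x))] = ∂F/∂x + (∂F/∂y)·y' = 0. Rearranging,
  dy/dx = -(∂F/∂x)/(∂F/∂y) = -(6sin(y))/(6x·cos(y)) = -tan(y)/x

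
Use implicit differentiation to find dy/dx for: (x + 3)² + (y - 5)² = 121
Take d/dx of both sides. Since y is implicitly a function of x, the chain rule attaches a y' = dy/dx factor whenever we differentiate through y.

Set F(x, y) = (left side) − (right side), so the curve is F = 0. Differentiating each term of F:
  d/dx[(x + 3)^2] = 2x + 6
  d/dx[(y - 5)^2] = 2·y'(y - 5)
  d/dx[-121] = 0

Collecting, the y'-free part is the partial derivative in x and the y' coefficient is the partial derivative in y:
  ∂F/∂x = 2x + 6
  ∂F/∂y = 2y - 10

so d/dx[F(x, y(x))] = ∂F/∂x + (∂F/∂y)·y' = 0. Rearranging,
  dy/dx = -(∂F/∂x)/(∂F/∂y) = -(2x + 6)/(2y - 10) = (-x - 3)/(y - 5)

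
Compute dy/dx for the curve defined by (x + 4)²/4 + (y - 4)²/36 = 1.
Apply d/dx to both sides, remembering that y depends on x. Each occurrence of y therefore brings in a y' = dy/dx via the chain rule.

With F(x, y) equal to the left-hand side minus the right, differentiate F term by term:
  d/dx[(x + 4)^2/4] = x/2 + 2
  d/dx[(y - 4)^2/36] = y'(y - 4)/18
  d/dx[-1] = 0
Adding these up, d/dx[F] = 0 becomes
  (x/2 + 2) + (y/18 - 2/9)·y' = 0,
so isolating y',
  dy/dx = -(x/2 + 2)/(y/18 - 2/9)
        = -((x + 4)/2)/((y - 4)/18) = 9(-x - 4)/(y - 4)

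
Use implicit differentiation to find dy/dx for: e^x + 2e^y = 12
Take d/dx of both sides. Since y is implicitly a function of x, the chain rule attaches a y' = dy/dx factor whenever we differentiate through y.

Set F(x, y) = (left side) − (right side), so the curve is F = 0. Differentiating each term of F:
  d/dx[e^(x)] = e^(x)
  d/dx[2e^(y)] = 2·y'·e^(y)
  d/dx[-12] = 0

Collecting, the y'-free part is the partial derivative in x and the y' coefficient is the partial derivative in y:
  ∂F/∂x = e^(x)
  ∂F/∂y = 2e^(y)

so d/dx[F(x, y(x))] = ∂F/∂x + (∂F/∂y)·y' = 0. Rearranging,
  dy/dx = -(∂F/∂x)/(∂F/∂y) = -(e^(x))/(2e^(y)) = -e^(x - y)/2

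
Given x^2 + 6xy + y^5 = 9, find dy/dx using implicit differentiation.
Differentiate both sides with respect to x, treating y as y(x). By the chain rule, any term containing y contributes a factor of y' = dy/dx when we differentiate it.

Move every term to one side and write the relation as F(x, y) = 0. Term by term,
  d/dx[x^2] = 2x
  d/dx[6xy] = 6x·y' + 6y
  d/dx[y^5] = 5y^4·y'
  d/dx[-9] = 0

The pieces without y' make up ∂F/∂x and the coefficient of y' is ∂F/∂y:
  ∂F/∂x = 2x + 6y,
  ∂F/∂y = 6x + 5y^4.

Since d/dx[F] = ∂F/∂x + (∂F/∂y)·y' = 0, solve for y':
  (∂F/∂y)·y' = -∂F/∂x
  dy/dx = -(∂F/∂x)/(∂F/∂y) = -(2x + 6y)/(6x + 5y^4) = 2(-x - 3y)/(6x + 5y^4)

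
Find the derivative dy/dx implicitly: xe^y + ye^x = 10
Differentiate both sides with respect to x, treating y as y(x). By the chain rule, any term containing y contributes a factor of y' = dy/dx when we differentiate it.

Move every term to one side and write the relation as F(x, y) = 0. Term by term,
  d/dx[x·e^(y)] = x·y'·e^(y) + e^(y)
  d/dx[y·e^(x)] = y·e^(x) + y'·e^(x)
  d/dx[-10] = 0

The pieces without y' make up ∂F/∂x and the coefficient of y' is ∂F/∂y:
  ∂F/∂x = y·e^(x) + e^(y),
  ∂F/∂y = x·e^(y) + e^(x).

Since d/dx[F] = ∂F/∂x + (∂F/∂y)·y' = 0, solve for y':
  (∂F/∂y)·y' = -∂F/∂x
  dy/dx = -(∂F/∂x)/(∂F/∂y) = -(y·e^(x) + e^(y))/(x·e^(y) + e^(x)) = (-y·e^(x) - e^(y))/(x·e^(y) + e^(x))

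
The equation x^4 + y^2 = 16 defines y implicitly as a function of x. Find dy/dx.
Differentiate the relation implicitly: treat y = y(x) and apply the chain rule, so every y-derivative picks up a y' = dy/dx factor.

With everything moved to the left-hand side, differentiate term by term:
  d/dx[x^4] = 4x^3
  d/dx[y^2] = 2y·y'
  d/dx[-16] = 0

Separating the contributions that come from x directly and those that come through y:
  without y':      4x^3
  multiplying y':  2y

so (4x^3) + (2y)·y' = 0, and therefore
  dy/dx = -(4x^3)/(2y) = -2x^3/y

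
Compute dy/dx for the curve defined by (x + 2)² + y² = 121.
Differentiate the relation implicitly: treat y = y(x) and apply the chain rule, so every y-derivative picks up a y' = dy/dx factor.

With everything moved to the left-hand side, differentiate term by term:
  d/dx[y^2] = 2y·y'
  d/dx[(x + 2)^2] = 2x + 4
  d/dx[-121] = 0

Separating the contributions that come from x directly and those that come through y:
  without y':      2x + 4
  multiplying y':  2y

so (2x + 4) + (2y)·y' = 0, and therefore
  dy/dx = -(2x + 4)/(2y) = (-x - 2)/y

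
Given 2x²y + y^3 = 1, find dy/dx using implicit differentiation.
Take d/dx of both sides. Since y is implicitly a function of x, the chain rule attaches a y' = dy/dx factor whenever we differentiate through y.

Set F(x, y) = (left side) − (right side), so the curve is F = 0. Differentiating each term of F:
  d/dx[2x^2y] = 2x^2·y' + 4xy
  d/dx[y^3] = 3y^2·y'
  d/dx[-1] = 0

Collecting, the y'-free part is the partial derivative in x and the y' coefficient is the partial derivative in y:
  ∂F/∂x = 4xy
  ∂F/∂y = 2x^2 + 3y^2

so d/dx[F(x, y(x))] = ∂F/∂x + (∂F/∂y)·y' = 0. Rearranging,
  dy/dx = -(∂F/∂x)/(∂F/∂y) = -(4xy)/(2x^2 + 3y^2) = -4xy/(2x^2 + 3y^2)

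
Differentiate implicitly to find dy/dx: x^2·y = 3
Differentiate both sides with respect to x, treating y as y(x). By the chain rule, any term containing y contributes a factor of y' = dy/dx when we differentiate it.

Move every term to one side and write the relation as F(x, y) = 0. Term by term,
  d/dx[x^2y] = x^2·y' + 2xy
  d/dx[-3] = 0

The pieces without y' make up ∂F/∂x and the coefficient of y' is ∂F/∂y:
  ∂F/∂x = 2xy,
  ∂F/∂y = x^2.

Since d/dx[F] = ∂F/∂x + (∂F/∂y)·y' = 0, solve for y':
  (∂F/∂y)·y' = -∂F/∂x
  dy/dx = -(∂F/∂x)/(∂F/∂y) = -(2xy)/(x^2) = -2y/x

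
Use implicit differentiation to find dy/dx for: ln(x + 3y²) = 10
Apply d/dx to both sides, remembering that y depends on x. Each occurrence of y therefore brings in a y' = dy/dx via the chain rule.

With F(x, y) equal to the left-hand side minus the right, differentiate F term by term:
  d/dx[ln(x + 3y^2)] = (6y·y' + 1)/(x + 3y^2)
  d/dx[-10] = 0
Adding these up, d/dx[F] = 0 becomes
  (1/(x + 3y^2)) + (6y/(x + 3y^2))·y' = 0,
so isolating y',
  dy/dx = -(1/(x + 3y^2))/(6y/(x + 3y^2)) = -1/(6y)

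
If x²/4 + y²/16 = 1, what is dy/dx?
Apply d/dx to both sides, remembering that y depends on x. Each occurrence of y therefore brings in a y' = dy/dx via the chain rule.

With F(x, y) equal to the left-hand side minus the right, differentiate F term by term:
  d/dx[x^2/4] = x/2
  d/dx[y^2/16] = y·y'/8
  d/dx[-1] = 0
Adding these up, d/dx[F] = 0 becomes
  (x/2) + (y/8)·y' = 0,
so isolating y',
  dy/dx = -(x/2)/(y/8) = -4x/y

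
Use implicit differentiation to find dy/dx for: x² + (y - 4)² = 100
Differentiate both sides with respect to x, treating y as y(x). By the chain rule, any term containing y contributes a factor of y' = dy/dx when we differentiate it.

Move every term to one side and write the relation as F(x, y) = 0. Term by term,
  d/dx[x^2] = 2x
  d/dx[(y - 4)^2] = 2·y'(y - 4)
  d/dx[-100] = 0

The pieces without y' make up ∂F/∂x and the coefficient of y' is ∂F/∂y:
  ∂F/∂x = 2x,
  ∂F/∂y = 2y - 8.

Since d/dx[F] = ∂F/∂x + (∂F/∂y)·y' = 0, solve for y':
  (∂F/∂y)·y' = -∂F/∂x
  dy/dx = -(∂F/∂x)/(∂F/∂y) = -(2x)/(2y - 8) = -x/(y - 4)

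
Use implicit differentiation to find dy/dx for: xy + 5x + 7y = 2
Take d/dx of both sides. Since y is implicitly a function of x, the chain rule attaches a y' = dy/dx factor whenever we differentiate through y.

Set F(x, y) = (left side) − (right side), so the curve is F = 0. Differentiating each term of F:
  d/dx[xy] = x·y' + y
  d/dx[5x] = 5
  d/dx[7y] = 7·y'
  d/dx[-2] = 0

Collecting, the y'-free part is the partial derivative in x and the y' coefficient is the partial derivative in y:
  ∂F/∂x = y + 5
  ∂F/∂y = x + 7

so d/dx[F(x, y(x))] = ∂F/∂x + (∂F/∂y)·y' = 0. Rearranging,
  dy/dx = -(∂F/∂x)/(∂F/∂y) = -(y + 5)/(x + 7) = (-y - 5)/(x + 7)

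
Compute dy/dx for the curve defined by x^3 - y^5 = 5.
Apply d/dx to both sides, remembering that y depends on x. Each occurrence of y therefore brings in a y' = dy/dx via the chain rule.

With F(x, y) equal to the left-hand side minus the right, differentiate F term by term:
  d/dx[x^3] = 3x^2
  d/dx[-y^5] = -5y^4·y'
  d/dx[-5] = 0
Adding these up, d/dx[F] = 0 becomes
  (3x^2) + (-5y^4)·y' = 0,
so isolating y',
  dy/dx = -(3x^2)/(-5y^4) = 3x^2/(5y^4)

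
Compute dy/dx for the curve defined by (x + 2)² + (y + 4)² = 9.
Differentiate both sides with respect to x, treating y as y(x). By the chain rule, any term containing y contributes a factor of y' = dy/dx when we differentiate it.

Move every term to one side and write the relation as F(x, y) = 0. Term by term,
  d/dx[(x + 2)^2] = 2x + 4
  d/dx[(y + 4)^2] = 2·y'(y + 4)
  d/dx[-9] = 0

The pieces without y' make up ∂F/∂x and the coefficient of y' is ∂F/∂y:
  ∂F/∂x = 2x + 4,
  ∂F/∂y = 2y + 8.

Since d/dx[F] = ∂F/∂x + (∂F/∂y)·y' = 0, solve for y':
  (∂F/∂y)·y' = -∂F/∂x
  dy/dx = -(∂F/∂x)/(∂F/∂y) = -(2x + 4)/(2y + 8) = (-x - 2)/(y + 4)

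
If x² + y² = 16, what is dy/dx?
Differentiate both sides with respect to x, treating y as y(x). By the chain rule, any term containing y contributes a factor of y' = dy/dx when we differentiate it.

Move every term to one side and write the relation as F(x, y) = 0. Term by term,
  d/dx[x^2] = 2x
  d/dx[y^2] = 2y·y'
  d/dx[-16] = 0

The pieces without y' make up ∂F/∂x and the coefficient of y' is ∂F/∂y:
  ∂F/∂x = 2x,
  ∂F/∂y = 2y.

Since d/dx[F] = ∂F/∂x + (∂F/∂y)·y' = 0, solve for y':
  (∂F/∂y)·y' = -∂F/∂x
  dy/dx = -(∂F/∂x)/(∂F/∂y) = -(2x)/(2y) = -x/y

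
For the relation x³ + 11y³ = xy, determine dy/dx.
Take d/dx of both sides. Since y is implicitly a function of x, the chain rule attaches a y' = dy/dx factor whenever we differentiate through y.

Set F(x, y) = (left side) − (right side), so the curve is F = 0. Differentiating each term of F:
  d/dx[x^3] = 3x^2
  d/dx[-xy] = -x·y' - y
  d/dx[11y^3] = 33y^2·y'

Collecting, the y'-free part is the partial derivative in x and the y' coefficient is the partial derivative in y:
  ∂F/∂x = 3x^2 - y
  ∂F/∂y = -x + 33y^2

so d/dx[F(x, y(x))] = ∂F/∂x + (∂F/∂y)·y' = 0. Rearranging,
  dy/dx = -(∂F/∂x)/(∂F/∂y) = -(3x^2 - y)/(-x + 33y^2) = (3x^2 - y)/(x - 33y^2)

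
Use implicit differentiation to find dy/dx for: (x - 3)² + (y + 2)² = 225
Take d/dx of both sides. Since y is implicitly a function of x, the chain rule attaches a y' = dy/dx factor whenever we differentiate through y.

Set F(x, y) = (left side) − (right side), so the curve is F = 0. Differentiating each term of F:
  d/dx[(x - 3)^2] = 2x - 6
  d/dx[(y + 2)^2] = 2·y'(y + 2)
  d/dx[-225] = 0

Collecting, the y'-free part is the partial derivative in x and the y' coefficient is the partial derivative in y:
  ∂F/∂x = 2x - 6
  ∂F/∂y = 2y + 4

so d/dx[F(x, y(x))] = ∂F/∂x + (∂F/∂y)·y' = 0. Rearranging,
  dy/dx = -(∂F/∂x)/(∂F/∂y) = -(2x - 6)/(2y + 4) = (3 - x)/(y + 2)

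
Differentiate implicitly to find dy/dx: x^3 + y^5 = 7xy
Differentiate both sides with respect to x, treating y as y(x). By the chain rule, any term containing y contributes a factor of y' = dy/dx when we differentiate it.

Move every term to one side and write the relation as F(x, y) = 0. Term by term,
  d/dx[x^3] = 3x^2
  d/dx[-7xy] = -7x·y' - 7y
  d/dx[y^5] = 5y^4·y'

The pieces without y' make up ∂F/∂x and the coefficient of y' is ∂F/∂y:
  ∂F/∂x = 3x^2 - 7y,
  ∂F/∂y = -7x + 5y^4.

Since d/dx[F] = ∂F/∂x + (∂F/∂y)·y' = 0, solve for y':
  (∂F/∂y)·y' = -∂F/∂x
  dy/dx = -(∂F/∂x)/(∂F/∂y) = -(3x^2 - 7y)/(-7x + 5y^4) = (3x^2 - 7y)/(7x - 5y^4)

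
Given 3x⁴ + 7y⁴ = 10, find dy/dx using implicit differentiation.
Take d/dx of both sides. Since y is implicitly a function of x, the chain rule attaches a y' = dy/dx factor whenever we differentiate through y.

Set F(x, y) = (left side) − (right side), so the curve is F = 0. Differentiating each term of F:
  d/dx[3x^4] = 12x^3
  d/dx[7y^4] = 28y^3·y'
  d/dx[-10] = 0

Collecting, the y'-free part is the partial derivative in x and the y' coefficient is the partial derivative in y:
  ∂F/∂x = 12x^3
  ∂F/∂y = 28y^3

so d/dx[F(x, y(x))] = ∂F/∂x + (∂F/∂y)·y' = 0. Rearranging,
  dy/dx = -(∂F/∂x)/(∂F/∂y) = -(12x^3)/(28y^3) = -3x^3/(7y^3)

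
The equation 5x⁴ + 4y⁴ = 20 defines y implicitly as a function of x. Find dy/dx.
Take d/dx of both sides. Since y is implicitly a function of x, the chain rule attaches a y' = dy/dx factor whenever we differentiate through y.

Set F(x, y) = (left side) − (right side), so the curve is F = 0. Differentiating each term of F:
  d/dx[5x^4] = 20x^3
  d/dx[4y^4] = 16y^3·y'
  d/dx[-20] = 0

Collecting, the y'-free part is the partial derivative in x and the y' coefficient is the partial derivative in y:
  ∂F/∂x = 20x^3
  ∂F/∂y = 16y^3

so d/dx[F(x, y(x))] = ∂F/∂x + (∂F/∂y)·y' = 0. Rearranging,
  dy/dx = -(∂F/∂x)/(∂F/∂y) = -(20x^3)/(16y^3) = -5x^3/(4y^3)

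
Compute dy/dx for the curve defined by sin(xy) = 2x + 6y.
Take d/dx of both sides. Since y is implicitly a function of x, the chain rule attaches a y' = dy/dx factor whenever we differentiate through y.

Set F(x, y) = (left side) − (right side), so the curve is F = 0. Differentiating each term of F:
  d/dx[-2x] = -2
  d/dx[-6y] = -6·y'
  d/dx[sin(xy)] = (x·y' + y)·cos(xy)

Collecting, the y'-free part is the partial derivative in x and the y' coefficient is the partial derivative in y:
  ∂F/∂x = y·cos(xy) - 2
  ∂F/∂y = x·cos(xy) - 6

so d/dx[F(x, y(x))] = ∂F/∂x + (∂F/∂y)·y' = 0. Rearranging,
  dy/dx = -(∂F/∂x)/(∂F/∂y) = -(y·cos(xy) - 2)/(x·cos(xy) - 6) = (-y·cos(xy) + 2)/(x·cos(xy) - 6)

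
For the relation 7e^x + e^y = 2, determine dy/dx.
Differentiate both sides with respect to x, treating y as y(x). By the chain rule, any term containing y contributes a factor of y' = dy/dx when we differentiate it.

Move every term to one side and write the relation as F(x, y) = 0. Term by term,
  d/dx[7e^(x)] = 7e^(x)
  d/dx[e^(y)] = y'·e^(y)
  d/dx[-2] = 0

The pieces without y' make up ∂F/∂x and the coefficient of y' is ∂F/∂y:
  ∂F/∂x = 7e^(x),
  ∂F/∂y = e^(y).

Since d/dx[F] = ∂F/∂x + (∂F/∂y)·y' = 0, solve for y':
  (∂F/∂y)·y' = -∂F/∂x
  dy/dx = -(∂F/∂x)/(∂F/∂y) = -(7e^(x))/(e^(y)) = -7e^(x - y)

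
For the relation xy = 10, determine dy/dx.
Differentiate both sides with respect to x, treating y as y(x). By the chain rule, any term containing y contributes a factor of y' = dy/dx when we differentiate it.

Move every term to one side and write the relation as F(x, y) = 0. Term by term,
  d/dx[xy] = x·y' + y
  d/dx[-10] = 0

The pieces without y' make up ∂F/∂x and the coefficient of y' is ∂F/∂y:
  ∂F/∂x = y,
  ∂F/∂y = x.

Since d/dx[F] = ∂F/∂x + (∂F/∂y)·y' = 0, solve for y':
  (∂F/∂y)·y' = -∂F/∂x
  dy/dx = -(∂F/∂x)/(∂F/∂y) = -(y)/(x) = -y/x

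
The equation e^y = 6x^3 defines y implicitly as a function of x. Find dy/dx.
Differentiate both sides with respect to x, treating y as y(x). By the chain rule, any term containing y contributes a factor of y' = dy/dx when we differentiate it.

Move every term to one side and write the relation as F(x, y) = 0. Term by term,
  d/dx[-6x^3] = -18x^2
  d/dx[e^(y)] = y'·e^(y)

The pieces without y' make up ∂F/∂x and the coefficient of y' is ∂F/∂y:
  ∂F/∂x = -18x^2,
  ∂F/∂y = e^(y).

Since d/dx[F] = ∂F/∂x + (∂F/∂y)·y' = 0, solve for y':
  (∂F/∂y)·y' = -∂F/∂x
  dy/dx = -(∂F/∂x)/(∂F/∂y) = -(-18x^2)/(e^(y)) = 18x^2e^(-y)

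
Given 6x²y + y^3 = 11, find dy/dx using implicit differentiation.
Differentiate both sides with respect to x, treating y as y(x). By the chain rule, any term containing y contributes a factor of y' = dy/dx when we differentiate it.

Move every term to one side and write the relation as F(x, y) = 0. Term by term,
  d/dx[6x^2y] = 6x^2·y' + 12xy
  d/dx[y^3] = 3y^2·y'
  d/dx[-11] = 0

The pieces without y' make up ∂F/∂x and the coefficient of y' is ∂F/∂y:
  ∂F/∂x = 12xy,
  ∂F/∂y = 6x^2 + 3y^2.

Since d/dx[F] = ∂F/∂x + (∂F/∂y)·y' = 0, solve for y':
  (∂F/∂y)·y' = -∂F/∂x
  dy/dx = -(∂F/∂x)/(∂F/∂y) = -(12xy)/(6x^2 + 3y^2) = -4xy/(2x^2 + y^2)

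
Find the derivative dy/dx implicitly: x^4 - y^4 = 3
Take d/dx of both sides. Since y is implicitly a function of x, the chain rule attaches a y' = dy/dx factor whenever we differentiate through y.

Set F(x, y) = (left side) − (right side), so the curve is F = 0. Differentiating each term of F:
  d/dx[x^4] = 4x^3
  d/dx[-y^4] = -4y^3·y'
  d/dx[-3] = 0

Collecting, the y'-free part is the partial derivative in x and the y' coefficient is the partial derivative in y:
  ∂F/∂x = 4x^3
  ∂F/∂y = -4y^3

so d/dx[F(x, y(x))] = ∂F/∂x + (∂F/∂y)·y' = 0. Rearranging,
  dy/dx = -(∂F/∂x)/(∂F/∂y) = -(4x^3)/(-4y^3) = x^3/y^3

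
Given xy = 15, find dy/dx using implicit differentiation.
Differentiate both sides with respect to x, treating y as y(x). By the chain rule, any term containing y contributes a factor of y' = dy/dx when we differentiate it.

Move every term to one side and write the relation as F(x, y) = 0. Term by term,
  d/dx[xy] = x·y' + y
  d/dx[-15] = 0

The pieces without y' make up ∂F/∂x and the coefficient of y' is ∂F/∂y:
  ∂F/∂x = y,
  ∂F/∂y = x.

Since d/dx[F] = ∂F/∂x + (∂F/∂y)·y' = 0, solve for y':
  (∂F/∂y)·y' = -∂F/∂x
  dy/dx = -(∂F/∂x)/(∂F/∂y) = -(y)/(x) = -y/x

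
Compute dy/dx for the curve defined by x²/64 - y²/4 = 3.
Apply d/dx to both sides, remembering that y depends on x. Each occurrence of y therefore brings in a y' = dy/dx via the chain rule.

With F(x, y) equal to the left-hand side minus the right, differentiate F term by term:
  d/dx[x^2/64] = x/32
  d/dx[-y^2/4] = -y·y'/2
  d/dx[-3] = 0
Adding these up, d/dx[F] = 0 becomes
  (x/32) + (-y/2)·y' = 0,
so isolating y',
  dy/dx = -(x/32)/(-y/2) = x/(16y)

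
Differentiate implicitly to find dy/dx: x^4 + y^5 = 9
Differentiate both sides with respect to x, treating y as y(x). By the chain rule, any term containing y contributes a factor of y' = dy/dx when we differentiate it.

Move every term to one side and write the relation as F(x, y) = 0. Term by term,
  d/dx[x^4] = 4x^3
  d/dx[y^5] = 5y^4·y'
  d/dx[-9] = 0

The pieces without y' make up ∂F/∂x and the coefficient of y' is ∂F/∂y:
  ∂F/∂x = 4x^3,
  ∂F/∂y = 5y^4.

Since d/dx[F] = ∂F/∂x + (∂F/∂y)·y' = 0, solve for y':
  (∂F/∂y)·y' = -∂F/∂x
  dy/dx = -(∂F/∂x)/(∂F/∂y) = -(4x^3)/(5y^4) = -4x^3/(5y^4)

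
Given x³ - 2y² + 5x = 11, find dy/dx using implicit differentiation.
Differentiate the relation implicitly: treat y = y(x) and apply the chain rule, so every y-derivative picks up a y' = dy/dx factor.

With everything moved to the left-hand side, differentiate term by term:
  d/dx[x^3] = 3x^2
  d/dx[5x] = 5
  d/dx[-2y^2] = -4y·y'
  d/dx[-11] = 0

Separating the contributions that come from x directly and those that come through y:
  without y':      3x^2 + 5
  multiplying y':  -4y

so (3x^2 + 5) + (-4y)·y' = 0, and therefore
  dy/dx = -(3x^2 + 5)/(-4y) = (3x^2 + 5)/(4y)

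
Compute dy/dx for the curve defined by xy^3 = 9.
Take d/dx of both sides. Since y is implicitly a function of x, the chain rule attaches a y' = dy/dx factor whenever we differentiate through y.

Set F(x, y) = (left side) − (right side), so the curve is F = 0. Differentiating each term of F:
  d/dx[xy^3] = 3xy^2·y' + y^3
  d/dx[-9] = 0

Collecting, the y'-free part is the partial derivative in x and the y' coefficient is the partial derivative in y:
  ∂F/∂x = y^3
  ∂F/∂y = 3xy^2

so d/dx[F(x, y(x))] = ∂F/∂x + (∂F/∂y)·y' = 0. Rearranging,
  dy/dx = -(∂F/∂x)/(∂F/∂y) = -(y^3)/(3xy^2) = -y/(3x)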